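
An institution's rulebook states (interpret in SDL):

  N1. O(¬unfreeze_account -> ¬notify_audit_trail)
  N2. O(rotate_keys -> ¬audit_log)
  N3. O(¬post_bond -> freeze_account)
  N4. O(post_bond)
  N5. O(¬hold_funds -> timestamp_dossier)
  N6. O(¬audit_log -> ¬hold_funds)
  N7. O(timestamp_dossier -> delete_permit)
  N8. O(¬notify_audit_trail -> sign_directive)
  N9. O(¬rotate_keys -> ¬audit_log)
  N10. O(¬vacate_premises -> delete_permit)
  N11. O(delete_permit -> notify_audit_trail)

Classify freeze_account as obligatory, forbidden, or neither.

Premise 3 is O(¬post_bond -> freeze_account), but O(¬post_bond) is not derivable from the premises, so it does not yield O(freeze_account).
No premise or chain of K-axiom applications forces O(freeze_account), and none forces O(¬freeze_account). So freeze_account is neither obligatory nor forbidden under these norms.

Neither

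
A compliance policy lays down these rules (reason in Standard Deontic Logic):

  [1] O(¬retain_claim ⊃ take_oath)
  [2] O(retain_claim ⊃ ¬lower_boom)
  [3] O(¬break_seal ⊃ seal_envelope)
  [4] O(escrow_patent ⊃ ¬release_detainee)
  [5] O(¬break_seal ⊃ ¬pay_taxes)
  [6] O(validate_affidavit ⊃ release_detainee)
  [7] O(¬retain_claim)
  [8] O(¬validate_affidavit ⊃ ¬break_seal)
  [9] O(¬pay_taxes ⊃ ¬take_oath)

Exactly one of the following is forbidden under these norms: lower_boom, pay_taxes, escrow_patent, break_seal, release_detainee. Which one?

Premise 7 gives O(¬retain_claim).
Applying K to premise 1 (O(¬retain_claim ⊃ take_oath)) and O(¬retain_claim) yields O(take_oath).
Premise 9, O(¬pay_taxes ⊃ ¬take_oath), contraposes to O(take_oath ⊃ pay_taxes); with O(take_oath) we get O(pay_taxes).
Premise 5 is O(¬break_seal ⊃ ¬pay_taxes); contrapositively O(pay_taxes ⊃ break_seal). Since O(pay_taxes) holds, K gives O(break_seal).
The contrapositive of premise 8 (O(¬validate_affidavit ⊃ ¬break_seal)) is O(break_seal ⊃ validate_affidavit), and O(break_seal) is already established, so O(validate_affidavit).
Premise 6 is O(validate_affidavit ⊃ release_detainee); since O(validate_affidavit), deontic closure gives O(release_detainee).
Premise 4, O(escrow_patent ⊃ ¬release_detainee), contraposes to O(release_detainee ⊃ ¬escrow_patent); with O(release_detainee) we get O(¬escrow_patent).
So O(¬escrow_patent) holds, i.e. escrow_patent is forbidden. None of the other listed options is forbidden under the premises.

escrow_patent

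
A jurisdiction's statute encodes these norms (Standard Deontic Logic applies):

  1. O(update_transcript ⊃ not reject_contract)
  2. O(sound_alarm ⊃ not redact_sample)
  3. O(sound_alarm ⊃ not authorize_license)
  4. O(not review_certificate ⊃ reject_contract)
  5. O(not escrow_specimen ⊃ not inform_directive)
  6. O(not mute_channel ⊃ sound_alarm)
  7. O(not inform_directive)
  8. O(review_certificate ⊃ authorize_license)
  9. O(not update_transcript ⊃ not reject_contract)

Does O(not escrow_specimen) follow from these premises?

Premise 5 is O(not escrow_specimen ⊃ not inform_directive); even if O(not inform_directive) held, inferring O(not escrow_specimen) would be affirming the consequent — invalid.
No other premise forces O(not escrow_specimen). An ideal world satisfying every premise can still have not escrow_specimen false, so O(not escrow_specimen) is not derivable.

No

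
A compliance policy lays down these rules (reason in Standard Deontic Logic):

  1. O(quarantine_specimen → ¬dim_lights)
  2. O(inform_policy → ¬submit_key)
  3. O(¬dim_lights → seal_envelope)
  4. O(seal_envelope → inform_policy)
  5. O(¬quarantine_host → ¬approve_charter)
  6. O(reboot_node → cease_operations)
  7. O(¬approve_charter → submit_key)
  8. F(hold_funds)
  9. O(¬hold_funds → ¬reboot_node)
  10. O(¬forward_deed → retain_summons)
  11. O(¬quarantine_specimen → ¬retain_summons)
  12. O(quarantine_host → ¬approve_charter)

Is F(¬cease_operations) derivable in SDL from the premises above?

No

Premise 6 is O(reboot_node → cease_operations), but O(reboot_node) is not derivable from the premises, so it does not yield O(cease_operations).
No other premise forces O(cease_operations). An ideal world satisfying every premise can still have ¬cease_operations true, so F(¬cease_operations) is not derivable.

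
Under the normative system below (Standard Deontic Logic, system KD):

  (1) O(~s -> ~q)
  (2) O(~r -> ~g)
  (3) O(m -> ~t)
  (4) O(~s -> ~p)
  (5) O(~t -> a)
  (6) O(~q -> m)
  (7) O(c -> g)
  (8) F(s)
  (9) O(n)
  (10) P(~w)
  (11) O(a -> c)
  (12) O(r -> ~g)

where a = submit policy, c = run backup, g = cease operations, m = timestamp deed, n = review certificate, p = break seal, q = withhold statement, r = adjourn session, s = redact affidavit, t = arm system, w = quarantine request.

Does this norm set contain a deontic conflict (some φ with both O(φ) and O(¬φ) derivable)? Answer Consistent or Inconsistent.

Inconsistent

By case analysis on ~r: premise 2 gives O(~r -> ~g) and premise 12 gives O(r -> ~g), so O(~g) either way.
Premise 7, O(c -> g), contraposes to O(~g -> ~c); with O(~g) we get O(~c).
The contrapositive of premise 11 (O(a -> c)) is O(~c -> ~a), and O(~c) is already established, so O(~a).
Premise 5 is O(~t -> a); contrapositively O(~a -> t). Since O(~a) holds, K gives O(t).
Premise 3, O(m -> ~t), contraposes to O(t -> ~m); with O(t) we get O(~m).
Premise 6, O(~q -> m), contraposes to O(~m -> q); with O(~m) we get O(q).
Premise 1, O(~s -> ~q), contraposes to O(q -> s); with O(q) we get O(s).
But premise 8, F(s), means O(~s).
We now have both O(s) and O(~s) — s is simultaneously obligatory and forbidden, violating the D-axiom.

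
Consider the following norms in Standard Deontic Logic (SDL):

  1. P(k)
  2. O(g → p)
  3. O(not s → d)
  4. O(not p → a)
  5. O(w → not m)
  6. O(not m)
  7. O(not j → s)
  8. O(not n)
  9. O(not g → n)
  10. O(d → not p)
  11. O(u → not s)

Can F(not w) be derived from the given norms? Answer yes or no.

No

Premise 5 is O(w → not m); even if O(not m) held, inferring O(w) would be affirming the consequent — invalid.
No other premise forces O(w). An ideal world satisfying every premise can still have not w true, so F(not w) is not derivable.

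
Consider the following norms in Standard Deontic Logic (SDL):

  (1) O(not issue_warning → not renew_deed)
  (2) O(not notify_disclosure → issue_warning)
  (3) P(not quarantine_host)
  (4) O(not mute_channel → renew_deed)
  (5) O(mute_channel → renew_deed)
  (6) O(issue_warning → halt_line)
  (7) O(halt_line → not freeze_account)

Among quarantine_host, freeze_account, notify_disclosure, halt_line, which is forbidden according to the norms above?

Premises 4 and 5 cover both cases: O(not mute_channel → renew_deed) and O(mute_channel → renew_deed). Since not mute_channel ∨ mute_channel is a tautology, O(renew_deed) follows.
The contrapositive of premise 1 (O(not issue_warning → not renew_deed)) is O(renew_deed → issue_warning), and O(renew_deed) is already established, so O(issue_warning).
Premise 6 is O(issue_warning → halt_line); since O(issue_warning), deontic closure gives O(halt_line).
From O(halt_line) and premise 7, O(halt_line → not freeze_account), we obtain O(not freeze_account).
So O(not freeze_account) holds, i.e. freeze_account is forbidden. None of the other listed options is forbidden under the premises.

freeze_account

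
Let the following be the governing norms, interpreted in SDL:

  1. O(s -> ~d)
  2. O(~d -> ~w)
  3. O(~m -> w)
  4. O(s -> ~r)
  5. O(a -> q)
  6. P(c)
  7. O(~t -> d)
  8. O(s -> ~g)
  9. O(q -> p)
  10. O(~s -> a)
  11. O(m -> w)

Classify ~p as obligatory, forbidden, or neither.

Forbidden

Premises 11 and 3 are O(m -> w) and O(~m -> w); every ideal world satisfies m or ~m, so in either case w holds — hence O(w).
Premise 2, O(~d -> ~w), contraposes to O(w -> d); with O(w) we get O(d).
Premise 1 is O(s -> ~d); contrapositively O(d -> ~s). Since O(d) holds, K gives O(~s).
With premise 10, O(~s -> a), the K-axiom yields O(a).
From O(a) and premise 5, O(a -> q), we obtain O(q).
From O(q) and premise 9, O(q -> p), we obtain O(p).
Premises 4, 6, 7, 8 do not contribute to this derivation.
Thus O(p), which is F(~p): ~p is forbidden.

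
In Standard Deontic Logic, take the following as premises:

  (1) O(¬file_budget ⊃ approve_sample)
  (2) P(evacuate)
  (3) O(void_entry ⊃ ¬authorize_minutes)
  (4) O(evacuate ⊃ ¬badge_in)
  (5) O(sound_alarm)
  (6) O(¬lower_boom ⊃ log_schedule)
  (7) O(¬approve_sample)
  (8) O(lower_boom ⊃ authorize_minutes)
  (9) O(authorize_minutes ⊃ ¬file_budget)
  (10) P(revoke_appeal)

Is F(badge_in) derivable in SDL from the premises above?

No

Premise 4 is O(evacuate ⊃ ¬badge_in), but O(evacuate) is not derivable from the premises (the permission P(evacuate) asserts only ¬O(¬evacuate), not O(evacuate)), so it does not yield O(¬badge_in).
No other premise forces O(¬badge_in). An ideal world satisfying every premise can still have badge_in true, so F(badge_in) is not derivable.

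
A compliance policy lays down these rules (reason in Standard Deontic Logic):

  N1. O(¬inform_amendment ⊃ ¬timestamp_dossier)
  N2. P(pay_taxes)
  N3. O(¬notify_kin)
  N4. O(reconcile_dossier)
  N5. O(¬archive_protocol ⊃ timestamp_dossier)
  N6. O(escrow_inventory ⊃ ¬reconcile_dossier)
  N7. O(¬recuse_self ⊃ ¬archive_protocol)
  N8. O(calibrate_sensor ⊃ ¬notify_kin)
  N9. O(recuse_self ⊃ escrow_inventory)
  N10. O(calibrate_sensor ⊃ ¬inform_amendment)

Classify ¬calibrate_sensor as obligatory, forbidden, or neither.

Premise 4 gives O(reconcile_dossier).
Premise 6 is O(escrow_inventory ⊃ ¬reconcile_dossier); contrapositively O(reconcile_dossier ⊃ ¬escrow_inventory). Since O(reconcile_dossier) holds, K gives O(¬escrow_inventory).
Premise 9, O(recuse_self ⊃ escrow_inventory), contraposes to O(¬escrow_inventory ⊃ ¬recuse_self); with O(¬escrow_inventory) we get O(¬recuse_self).
Premise 7 is O(¬recuse_self ⊃ ¬archive_protocol); since O(¬recuse_self), deontic closure gives O(¬archive_protocol).
From O(¬archive_protocol) and premise 5, O(¬archive_protocol ⊃ timestamp_dossier), we obtain O(timestamp_dossier).
Premise 1, O(¬inform_amendment ⊃ ¬timestamp_dossier), contraposes to O(timestamp_dossier ⊃ inform_amendment); with O(timestamp_dossier) we get O(inform_amendment).
Premise 10, O(calibrate_sensor ⊃ ¬inform_amendment), contraposes to O(inform_amendment ⊃ ¬calibrate_sensor); with O(inform_amendment) we get O(¬calibrate_sensor).
Premises 2, 3, 8 do not contribute to this derivation.
Hence ¬calibrate_sensor is obligatory.

Obligatory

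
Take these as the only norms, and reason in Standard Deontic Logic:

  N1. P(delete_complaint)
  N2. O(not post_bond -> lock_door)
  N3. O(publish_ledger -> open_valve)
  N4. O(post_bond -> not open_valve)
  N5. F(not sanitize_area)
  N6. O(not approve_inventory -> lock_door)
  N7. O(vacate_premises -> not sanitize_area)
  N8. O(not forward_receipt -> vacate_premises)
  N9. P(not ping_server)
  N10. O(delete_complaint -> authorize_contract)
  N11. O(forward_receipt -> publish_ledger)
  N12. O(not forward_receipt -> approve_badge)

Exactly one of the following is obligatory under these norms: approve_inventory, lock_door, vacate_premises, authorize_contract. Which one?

lock_door

F(not sanitize_area) at premise 5 means O(sanitize_area).
Premise 7, O(vacate_premises -> not sanitize_area), contraposes to O(sanitize_area -> not vacate_premises); with O(sanitize_area) we get O(not vacate_premises).
The contrapositive of premise 8 (O(not forward_receipt -> vacate_premises)) is O(not vacate_premises -> forward_receipt), and O(not vacate_premises) is already established, so O(forward_receipt).
With premise 11, O(forward_receipt -> publish_ledger), the K-axiom yields O(publish_ledger).
With premise 3, O(publish_ledger -> open_valve), the K-axiom yields O(open_valve).
The contrapositive of premise 4 (O(post_bond -> not open_valve)) is O(open_valve -> not post_bond), and O(open_valve) is already established, so O(not post_bond).
Applying K to premise 2 (O(not post_bond -> lock_door)) and O(not post_bond) yields O(lock_door).
So O(lock_door) holds — lock_door is obligatory. None of the other listed options is made obligatory by any chain of premises.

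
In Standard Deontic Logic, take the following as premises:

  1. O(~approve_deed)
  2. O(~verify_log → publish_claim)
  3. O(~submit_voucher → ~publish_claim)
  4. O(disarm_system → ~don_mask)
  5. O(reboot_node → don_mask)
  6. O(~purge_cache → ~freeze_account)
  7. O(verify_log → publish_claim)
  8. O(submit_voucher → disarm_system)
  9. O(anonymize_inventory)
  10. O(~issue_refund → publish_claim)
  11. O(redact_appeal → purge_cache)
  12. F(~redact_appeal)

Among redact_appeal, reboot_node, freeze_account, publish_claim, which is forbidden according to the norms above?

reboot_node

By case analysis on ~verify_log: premise 2 gives O(~verify_log → publish_claim) and premise 7 gives O(verify_log → publish_claim), so O(publish_claim) either way.
Premise 3 is O(~submit_voucher → ~publish_claim); contrapositively O(publish_claim → submit_voucher). Since O(publish_claim) holds, K gives O(submit_voucher).
Premise 8 is O(submit_voucher → disarm_system); since O(submit_voucher), deontic closure gives O(disarm_system).
From O(disarm_system) and premise 4, O(disarm_system → ~don_mask), we obtain O(~don_mask).
The contrapositive of premise 5 (O(reboot_node → don_mask)) is O(~don_mask → ~reboot_node), and O(~don_mask) is already established, so O(~reboot_node).
So O(~reboot_node) holds, i.e. reboot_node is forbidden. None of the other listed options is forbidden under the premises.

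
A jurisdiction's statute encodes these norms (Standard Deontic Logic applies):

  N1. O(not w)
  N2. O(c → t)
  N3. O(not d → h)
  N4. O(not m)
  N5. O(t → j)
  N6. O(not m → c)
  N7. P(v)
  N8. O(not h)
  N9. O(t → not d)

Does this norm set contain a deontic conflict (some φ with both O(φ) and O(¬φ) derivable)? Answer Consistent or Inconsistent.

Premise 8 states O(not h) outright.
Premise 3, O(not d → h), contraposes to O(not h → d); with O(not h) we get O(d).
Premise 9, O(t → not d), contraposes to O(d → not t); with O(d) we get O(not t).
The contrapositive of premise 2 (O(c → t)) is O(not t → not c), and O(not t) is already established, so O(not c).
Premise 6 is O(not m → c); contrapositively O(not c → m). Since O(not c) holds, K gives O(m).
But premise 4 directly asserts O(not m).
We now have both O(m) and O(not m) — m is simultaneously obligatory and forbidden, violating the D-axiom.

Inconsistent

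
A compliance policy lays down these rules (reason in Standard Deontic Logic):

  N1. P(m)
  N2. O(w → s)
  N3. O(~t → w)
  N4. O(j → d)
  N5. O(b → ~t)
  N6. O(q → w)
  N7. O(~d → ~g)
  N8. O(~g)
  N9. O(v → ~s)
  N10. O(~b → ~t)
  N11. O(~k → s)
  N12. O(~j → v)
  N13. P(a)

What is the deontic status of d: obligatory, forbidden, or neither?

By case analysis on b: premise 5 gives O(b → ~t) and premise 10 gives O(~b → ~t), so O(~t) either way.
Applying K to premise 3 (O(~t → w)) and O(~t) yields O(w).
With premise 2, O(w → s), the K-axiom yields O(s).
The contrapositive of premise 9 (O(v → ~s)) is O(s → ~v), and O(s) is already established, so O(~v).
The contrapositive of premise 12 (O(~j → v)) is O(~v → j), and O(~v) is already established, so O(j).
Premise 4 is O(j → d); since O(j), deontic closure gives O(d).
Premises 1, 6, 7, 8, 11, 13 do not contribute to this derivation.
Hence d is obligatory.

Obligatory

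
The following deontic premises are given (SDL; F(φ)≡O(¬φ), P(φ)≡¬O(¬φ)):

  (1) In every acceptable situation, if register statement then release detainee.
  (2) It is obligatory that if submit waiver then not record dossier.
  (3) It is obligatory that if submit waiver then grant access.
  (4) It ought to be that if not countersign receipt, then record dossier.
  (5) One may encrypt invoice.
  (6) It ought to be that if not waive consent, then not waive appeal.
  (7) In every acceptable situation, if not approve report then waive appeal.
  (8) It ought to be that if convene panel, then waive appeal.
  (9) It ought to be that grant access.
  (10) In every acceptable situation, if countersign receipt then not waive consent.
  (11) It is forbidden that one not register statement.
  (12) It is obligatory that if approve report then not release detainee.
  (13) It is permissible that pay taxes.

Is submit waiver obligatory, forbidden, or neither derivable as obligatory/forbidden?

Forbidden

Premise 11, F(¬register_statement), is equivalent to O(register_statement).
From O(register_statement) and premise 1, O(register_statement → release_detainee), we obtain O(release_detainee).
The contrapositive of premise 12 (O(approve_report → ¬release_detainee)) is O(release_detainee → ¬approve_report), and O(release_detainee) is already established, so O(¬approve_report).
From O(¬approve_report) and premise 7, O(¬approve_report → waive_appeal), we obtain O(waive_appeal).
Premise 6 is O(¬waive_consent → ¬waive_appeal); contrapositively O(waive_appeal → waive_consent). Since O(waive_appeal) holds, K gives O(waive_consent).
The contrapositive of premise 10 (O(countersign_receipt → ¬waive_consent)) is O(waive_consent → ¬countersign_receipt), and O(waive_consent) is already established, so O(¬countersign_receipt).
From O(¬countersign_receipt) and premise 4, O(¬countersign_receipt → record_dossier), we obtain O(record_dossier).
Premise 2 is O(submit_waiver → ¬record_dossier); contrapositively O(record_dossier → ¬submit_waiver). Since O(record_dossier) holds, K gives O(¬submit_waiver).
Premises 3, 5, 8, 9, 13 do not contribute to this derivation.
Thus O(¬submit_waiver), which is F(submit_waiver): submit_waiver is forbidden.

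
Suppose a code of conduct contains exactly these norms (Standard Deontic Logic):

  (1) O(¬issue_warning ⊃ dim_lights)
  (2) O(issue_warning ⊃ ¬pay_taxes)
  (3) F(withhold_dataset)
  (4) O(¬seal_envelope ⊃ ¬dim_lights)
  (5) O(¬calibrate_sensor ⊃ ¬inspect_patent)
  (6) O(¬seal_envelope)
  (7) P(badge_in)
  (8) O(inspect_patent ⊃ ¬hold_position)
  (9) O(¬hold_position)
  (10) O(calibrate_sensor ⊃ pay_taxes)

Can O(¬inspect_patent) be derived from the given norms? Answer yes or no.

Premise 6 states O(¬seal_envelope) outright.
From O(¬seal_envelope) and premise 4, O(¬seal_envelope ⊃ ¬dim_lights), we obtain O(¬dim_lights).
Premise 1 is O(¬issue_warning ⊃ dim_lights); contrapositively O(¬dim_lights ⊃ issue_warning). Since O(¬dim_lights) holds, K gives O(issue_warning).
From O(issue_warning) and premise 2, O(issue_warning ⊃ ¬pay_taxes), we obtain O(¬pay_taxes).
Premise 10 is O(calibrate_sensor ⊃ pay_taxes); contrapositively O(¬pay_taxes ⊃ ¬calibrate_sensor). Since O(¬pay_taxes) holds, K gives O(¬calibrate_sensor).
From O(¬calibrate_sensor) and premise 5, O(¬calibrate_sensor ⊃ ¬inspect_patent), we obtain O(¬inspect_patent).
Premises 3, 7, 8, 9 do not contribute to this derivation.
So O(¬inspect_patent) follows.

Yes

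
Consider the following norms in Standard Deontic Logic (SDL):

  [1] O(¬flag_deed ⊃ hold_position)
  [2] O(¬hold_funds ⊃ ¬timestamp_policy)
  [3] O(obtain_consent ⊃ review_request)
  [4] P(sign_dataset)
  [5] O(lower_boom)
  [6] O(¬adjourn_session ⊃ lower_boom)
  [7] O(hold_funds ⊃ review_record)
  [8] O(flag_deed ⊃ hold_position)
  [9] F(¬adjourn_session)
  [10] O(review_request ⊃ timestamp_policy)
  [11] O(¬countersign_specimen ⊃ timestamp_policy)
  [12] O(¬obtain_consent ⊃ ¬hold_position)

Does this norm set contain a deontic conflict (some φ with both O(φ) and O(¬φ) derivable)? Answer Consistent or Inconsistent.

Consistent

Premise 6 is O(¬adjourn_session ⊃ lower_boom); even if O(lower_boom) held, inferring O(¬adjourn_session) would be affirming the consequent — invalid.
So O(¬adjourn_session) is not derivable, and the apparent clash with O(adjourn_session) does not arise.
A world satisfying every obligation exists (e.g. adjourn_session=true, countersign_specimen=false, flag_deed=false, hold_funds=true, hold_position=true, lower_boom=true, obtain_consent=true, review_record=true, review_request=true, sign_dataset=false, timestamp_policy=true); no atom is both obligatory and forbidden, so the set is consistent.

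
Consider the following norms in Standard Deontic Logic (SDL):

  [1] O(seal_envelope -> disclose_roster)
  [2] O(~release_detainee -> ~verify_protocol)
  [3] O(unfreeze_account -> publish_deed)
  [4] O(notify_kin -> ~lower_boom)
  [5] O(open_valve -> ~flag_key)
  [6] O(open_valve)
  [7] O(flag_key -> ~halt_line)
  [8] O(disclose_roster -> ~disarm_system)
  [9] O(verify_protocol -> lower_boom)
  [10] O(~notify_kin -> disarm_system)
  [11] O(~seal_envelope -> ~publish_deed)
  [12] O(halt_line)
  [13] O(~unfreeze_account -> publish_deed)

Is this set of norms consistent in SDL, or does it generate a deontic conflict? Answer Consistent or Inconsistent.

Consistent

Premise 7 is O(flag_key -> ~halt_line), but O(flag_key) is not derivable from the premises, so it does not yield O(~halt_line).
So O(~halt_line) is not derivable, and the apparent clash with O(halt_line) does not arise.
A world satisfying every obligation exists (e.g. disarm_system=false, disclose_roster=true, flag_key=false, halt_line=true, lower_boom=false, notify_kin=true, open_valve=true, publish_deed=true, release_detainee=false, seal_envelope=true, unfreeze_account=false, verify_protocol=false); no atom is both obligatory and forbidden, so the set is consistent.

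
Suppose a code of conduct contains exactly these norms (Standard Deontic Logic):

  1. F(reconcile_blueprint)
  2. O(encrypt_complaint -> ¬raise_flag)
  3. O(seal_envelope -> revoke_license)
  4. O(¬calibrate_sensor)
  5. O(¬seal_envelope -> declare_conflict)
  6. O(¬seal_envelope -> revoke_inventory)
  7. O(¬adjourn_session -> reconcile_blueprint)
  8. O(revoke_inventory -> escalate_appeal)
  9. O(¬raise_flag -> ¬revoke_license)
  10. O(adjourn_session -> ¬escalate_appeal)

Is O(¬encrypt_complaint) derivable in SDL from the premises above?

Premise 1, F(reconcile_blueprint), is equivalent to O(¬reconcile_blueprint).
Premise 7, O(¬adjourn_session -> reconcile_blueprint), contraposes to O(¬reconcile_blueprint -> adjourn_session); with O(¬reconcile_blueprint) we get O(adjourn_session).
Applying K to premise 10 (O(adjourn_session -> ¬escalate_appeal)) and O(adjourn_session) yields O(¬escalate_appeal).
The contrapositive of premise 8 (O(revoke_inventory -> escalate_appeal)) is O(¬escalate_appeal -> ¬revoke_inventory), and O(¬escalate_appeal) is already established, so O(¬revoke_inventory).
Premise 6, O(¬seal_envelope -> revoke_inventory), contraposes to O(¬revoke_inventory -> seal_envelope); with O(¬revoke_inventory) we get O(seal_envelope).
Applying K to premise 3 (O(seal_envelope -> revoke_license)) and O(seal_envelope) yields O(revoke_license).
The contrapositive of premise 9 (O(¬raise_flag -> ¬revoke_license)) is O(revoke_license -> raise_flag), and O(revoke_license) is already established, so O(raise_flag).
The contrapositive of premise 2 (O(encrypt_complaint -> ¬raise_flag)) is O(raise_flag -> ¬encrypt_complaint), and O(raise_flag) is already established, so O(¬encrypt_complaint).
Premises 4, 5 do not contribute to this derivation.
So O(¬encrypt_complaint) follows.

Yes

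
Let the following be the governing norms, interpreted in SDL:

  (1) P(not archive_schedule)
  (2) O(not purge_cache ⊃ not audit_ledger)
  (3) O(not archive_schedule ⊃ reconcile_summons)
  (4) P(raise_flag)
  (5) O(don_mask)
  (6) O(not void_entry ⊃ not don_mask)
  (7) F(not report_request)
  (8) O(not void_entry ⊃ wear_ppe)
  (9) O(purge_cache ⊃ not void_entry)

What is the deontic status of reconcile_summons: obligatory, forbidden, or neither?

Neither

Premise 3 is O(not archive_schedule ⊃ reconcile_summons), but O(not archive_schedule) is not derivable from the premises (the permission P(not archive_schedule) asserts only not O(archive_schedule), not O(not archive_schedule)), so it does not yield O(reconcile_summons).
No premise or chain of K-axiom applications forces O(reconcile_summons), and none forces O(not reconcile_summons). So reconcile_summons is neither obligatory nor forbidden under these norms.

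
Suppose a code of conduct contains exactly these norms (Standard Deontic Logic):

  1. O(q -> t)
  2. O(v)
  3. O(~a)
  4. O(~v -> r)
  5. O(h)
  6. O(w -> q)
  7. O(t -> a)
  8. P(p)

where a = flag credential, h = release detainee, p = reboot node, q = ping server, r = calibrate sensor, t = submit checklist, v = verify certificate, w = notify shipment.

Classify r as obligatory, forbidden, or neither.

Premise 4 is O(~v -> r), but O(~v) is not derivable from the premises, so it does not yield O(r).
No premise or chain of K-axiom applications forces O(r), and none forces O(~r). So r is neither obligatory nor forbidden under these norms.

Neither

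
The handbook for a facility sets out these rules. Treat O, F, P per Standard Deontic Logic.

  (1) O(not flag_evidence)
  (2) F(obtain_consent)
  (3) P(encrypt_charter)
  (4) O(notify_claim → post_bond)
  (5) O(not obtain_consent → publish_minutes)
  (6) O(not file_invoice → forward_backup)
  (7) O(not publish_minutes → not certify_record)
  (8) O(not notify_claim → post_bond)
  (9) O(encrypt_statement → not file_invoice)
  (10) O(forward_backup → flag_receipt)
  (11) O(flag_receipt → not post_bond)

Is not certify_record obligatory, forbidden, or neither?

Premise 7 is O(not publish_minutes → not certify_record), but O(not publish_minutes) is not derivable from the premises, so it does not yield O(not certify_record).
No premise or chain of K-axiom applications forces O(not certify_record), and none forces O(certify_record). So not certify_record is neither obligatory nor forbidden under these norms.

Neither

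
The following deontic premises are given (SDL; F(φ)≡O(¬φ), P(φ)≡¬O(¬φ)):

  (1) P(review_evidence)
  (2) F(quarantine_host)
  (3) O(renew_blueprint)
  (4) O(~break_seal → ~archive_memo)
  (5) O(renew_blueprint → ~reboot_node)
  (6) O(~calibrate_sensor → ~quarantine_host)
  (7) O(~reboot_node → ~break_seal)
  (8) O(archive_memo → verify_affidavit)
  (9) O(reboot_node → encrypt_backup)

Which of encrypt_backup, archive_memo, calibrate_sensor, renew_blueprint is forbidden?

archive_memo

From premise 3 we have O(renew_blueprint).
Premise 5 is O(renew_blueprint → ~reboot_node); since O(renew_blueprint), deontic closure gives O(~reboot_node).
Applying K to premise 7 (O(~reboot_node → ~break_seal)) and O(~reboot_node) yields O(~break_seal).
With premise 4, O(~break_seal → ~archive_memo), the K-axiom yields O(~archive_memo).
So O(~archive_memo) holds, i.e. archive_memo is forbidden. None of the other listed options is forbidden under the premises.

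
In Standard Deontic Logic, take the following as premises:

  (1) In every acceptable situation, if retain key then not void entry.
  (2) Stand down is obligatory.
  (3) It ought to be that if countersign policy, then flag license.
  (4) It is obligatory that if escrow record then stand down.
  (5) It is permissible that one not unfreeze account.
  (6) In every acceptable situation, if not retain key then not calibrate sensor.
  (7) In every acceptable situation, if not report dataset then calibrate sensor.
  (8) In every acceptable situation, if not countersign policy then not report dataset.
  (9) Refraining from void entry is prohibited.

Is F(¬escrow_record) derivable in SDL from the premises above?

No

Premise 4 is O(escrow_record → stand_down); even if O(stand_down) held, inferring O(escrow_record) would be affirming the consequent — invalid.
No other premise forces O(escrow_record). An ideal world satisfying every premise can still have ¬escrow_record true, so F(¬escrow_record) is not derivable.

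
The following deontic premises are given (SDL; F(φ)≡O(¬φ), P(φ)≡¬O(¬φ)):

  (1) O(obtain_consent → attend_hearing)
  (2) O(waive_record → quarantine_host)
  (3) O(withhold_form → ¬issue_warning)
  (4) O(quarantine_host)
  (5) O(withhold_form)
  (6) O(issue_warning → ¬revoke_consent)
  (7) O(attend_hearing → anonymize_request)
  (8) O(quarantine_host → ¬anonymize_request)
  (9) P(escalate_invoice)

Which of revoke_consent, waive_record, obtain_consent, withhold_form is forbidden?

Premise 4 gives O(quarantine_host).
Applying K to premise 8 (O(quarantine_host → ¬anonymize_request)) and O(quarantine_host) yields O(¬anonymize_request).
The contrapositive of premise 7 (O(attend_hearing → anonymize_request)) is O(¬anonymize_request → ¬attend_hearing), and O(¬anonymize_request) is already established, so O(¬attend_hearing).
Premise 1 is O(obtain_consent → attend_hearing); contrapositively O(¬attend_hearing → ¬obtain_consent). Since O(¬attend_hearing) holds, K gives O(¬obtain_consent).
So O(¬obtain_consent) holds, i.e. obtain_consent is forbidden. None of the other listed options is forbidden under the premises.

obtain_consent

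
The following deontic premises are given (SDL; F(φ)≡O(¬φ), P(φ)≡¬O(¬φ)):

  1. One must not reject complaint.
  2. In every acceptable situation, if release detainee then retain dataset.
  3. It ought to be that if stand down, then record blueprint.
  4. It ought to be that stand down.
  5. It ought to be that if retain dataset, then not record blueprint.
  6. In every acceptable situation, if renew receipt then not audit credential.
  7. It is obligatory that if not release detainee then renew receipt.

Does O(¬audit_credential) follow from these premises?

Premise 4 gives O(stand_down).
From O(stand_down) and premise 3, O(stand_down → record_blueprint), we obtain O(record_blueprint).
Premise 5, O(retain_dataset → ¬record_blueprint), contraposes to O(record_blueprint → ¬retain_dataset); with O(record_blueprint) we get O(¬retain_dataset).
Premise 2 is O(release_detainee → retain_dataset); contrapositively O(¬retain_dataset → ¬release_detainee). Since O(¬retain_dataset) holds, K gives O(¬release_detainee).
Applying K to premise 7 (O(¬release_detainee → renew_receipt)) and O(¬release_detainee) yields O(renew_receipt).
Applying K to premise 6 (O(renew_receipt → ¬audit_credential)) and O(renew_receipt) yields O(¬audit_credential).
Premise 1 does not contribute to this derivation.
So O(¬audit_credential) follows.

Yes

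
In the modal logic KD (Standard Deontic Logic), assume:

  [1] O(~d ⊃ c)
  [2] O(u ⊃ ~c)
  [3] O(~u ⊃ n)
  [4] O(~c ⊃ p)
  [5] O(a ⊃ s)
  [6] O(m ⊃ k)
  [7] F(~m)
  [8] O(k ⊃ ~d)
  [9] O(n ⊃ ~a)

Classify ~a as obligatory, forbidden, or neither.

Premise 7 is F(~m), i.e. O(m).
Applying K to premise 6 (O(m ⊃ k)) and O(m) yields O(k).
With premise 8, O(k ⊃ ~d), the K-axiom yields O(~d).
Applying K to premise 1 (O(~d ⊃ c)) and O(~d) yields O(c).
Premise 2 is O(u ⊃ ~c); contrapositively O(c ⊃ ~u). Since O(c) holds, K gives O(~u).
With premise 3, O(~u ⊃ n), the K-axiom yields O(n).
Applying K to premise 9 (O(n ⊃ ~a)) and O(n) yields O(~a).
Premises 4, 5 do not contribute to this derivation.
Hence ~a is obligatory.

Obligatory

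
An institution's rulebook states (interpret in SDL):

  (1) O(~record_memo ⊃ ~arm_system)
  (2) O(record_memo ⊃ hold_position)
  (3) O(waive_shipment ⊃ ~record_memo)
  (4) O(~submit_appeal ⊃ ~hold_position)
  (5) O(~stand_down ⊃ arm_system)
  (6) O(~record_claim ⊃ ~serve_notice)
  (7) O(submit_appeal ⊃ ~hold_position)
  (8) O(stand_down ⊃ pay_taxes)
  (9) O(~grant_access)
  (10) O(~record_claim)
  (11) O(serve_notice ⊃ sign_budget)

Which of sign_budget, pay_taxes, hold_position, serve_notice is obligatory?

pay_taxes

By case analysis on submit_appeal: premise 7 gives O(submit_appeal ⊃ ~hold_position) and premise 4 gives O(~submit_appeal ⊃ ~hold_position), so O(~hold_position) either way.
Premise 2, O(record_memo ⊃ hold_position), contraposes to O(~hold_position ⊃ ~record_memo); with O(~hold_position) we get O(~record_memo).
Premise 1 is O(~record_memo ⊃ ~arm_system); since O(~record_memo), deontic closure gives O(~arm_system).
The contrapositive of premise 5 (O(~stand_down ⊃ arm_system)) is O(~arm_system ⊃ stand_down), and O(~arm_system) is already established, so O(stand_down).
From O(stand_down) and premise 8, O(stand_down ⊃ pay_taxes), we obtain O(pay_taxes).
So O(pay_taxes) holds — pay_taxes is obligatory. None of the other listed options is made obligatory by any chain of premises.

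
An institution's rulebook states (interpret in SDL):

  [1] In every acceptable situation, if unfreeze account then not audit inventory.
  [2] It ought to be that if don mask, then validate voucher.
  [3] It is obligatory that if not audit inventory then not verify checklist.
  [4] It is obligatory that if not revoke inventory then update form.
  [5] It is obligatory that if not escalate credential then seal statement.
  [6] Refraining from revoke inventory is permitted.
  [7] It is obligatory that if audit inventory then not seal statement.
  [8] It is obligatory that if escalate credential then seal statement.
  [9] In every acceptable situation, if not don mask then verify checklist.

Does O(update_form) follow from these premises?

Premise 4 is O(¬revoke_inventory → update_form), but O(¬revoke_inventory) is not derivable from the premises (the permission P(¬revoke_inventory) asserts only ¬O(revoke_inventory), not O(¬revoke_inventory)), so it does not yield O(update_form).
No other premise forces O(update_form). An ideal world satisfying every premise can still have update_form false, so O(update_form) is not derivable.

No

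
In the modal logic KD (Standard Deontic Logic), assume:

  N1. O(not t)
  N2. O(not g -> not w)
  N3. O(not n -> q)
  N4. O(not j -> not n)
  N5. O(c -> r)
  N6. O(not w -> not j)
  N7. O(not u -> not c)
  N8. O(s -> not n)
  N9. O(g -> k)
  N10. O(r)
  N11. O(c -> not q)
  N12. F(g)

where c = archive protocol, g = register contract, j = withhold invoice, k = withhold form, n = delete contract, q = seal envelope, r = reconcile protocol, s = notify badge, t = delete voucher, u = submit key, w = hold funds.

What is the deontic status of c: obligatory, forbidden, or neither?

Forbidden

Premise 12, F(g), is equivalent to O(not g).
Applying K to premise 2 (O(not g -> not w)) and O(not g) yields O(not w).
Applying K to premise 6 (O(not w -> not j)) and O(not w) yields O(not j).
From O(not j) and premise 4, O(not j -> not n), we obtain O(not n).
Applying K to premise 3 (O(not n -> q)) and O(not n) yields O(q).
Premise 11 is O(c -> not q); contrapositively O(q -> not c). Since O(q) holds, K gives O(not c).
Premises 1, 5, 7, 8, 9, 10 do not contribute to this derivation.
Thus O(not c), which is F(c): c is forbidden.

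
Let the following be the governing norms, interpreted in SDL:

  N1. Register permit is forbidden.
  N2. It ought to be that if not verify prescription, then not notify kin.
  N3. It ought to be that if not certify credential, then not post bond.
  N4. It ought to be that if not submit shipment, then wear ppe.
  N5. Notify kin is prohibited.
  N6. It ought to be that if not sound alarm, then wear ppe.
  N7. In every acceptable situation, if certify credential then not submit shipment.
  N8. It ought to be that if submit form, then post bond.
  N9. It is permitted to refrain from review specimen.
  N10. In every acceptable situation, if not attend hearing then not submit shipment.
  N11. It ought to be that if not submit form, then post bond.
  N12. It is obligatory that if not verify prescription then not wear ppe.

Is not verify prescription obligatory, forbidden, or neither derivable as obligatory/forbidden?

Forbidden

By case analysis on submit_form: premise 8 gives O(submit_form → post_bond) and premise 11 gives O(¬submit_form → post_bond), so O(post_bond) either way.
Premise 3 is O(¬certify_credential → ¬post_bond); contrapositively O(post_bond → certify_credential). Since O(post_bond) holds, K gives O(certify_credential).
From O(certify_credential) and premise 7, O(certify_credential → ¬submit_shipment), we obtain O(¬submit_shipment).
From O(¬submit_shipment) and premise 4, O(¬submit_shipment → wear_ppe), we obtain O(wear_ppe).
Premise 12, O(¬verify_prescription → ¬wear_ppe), contraposes to O(wear_ppe → verify_prescription); with O(wear_ppe) we get O(verify_prescription).
Premises 1, 2, 5, 6, 9, 10 do not contribute to this derivation.
Thus O(verify_prescription), which is F(¬verify_prescription): ¬verify_prescription is forbidden.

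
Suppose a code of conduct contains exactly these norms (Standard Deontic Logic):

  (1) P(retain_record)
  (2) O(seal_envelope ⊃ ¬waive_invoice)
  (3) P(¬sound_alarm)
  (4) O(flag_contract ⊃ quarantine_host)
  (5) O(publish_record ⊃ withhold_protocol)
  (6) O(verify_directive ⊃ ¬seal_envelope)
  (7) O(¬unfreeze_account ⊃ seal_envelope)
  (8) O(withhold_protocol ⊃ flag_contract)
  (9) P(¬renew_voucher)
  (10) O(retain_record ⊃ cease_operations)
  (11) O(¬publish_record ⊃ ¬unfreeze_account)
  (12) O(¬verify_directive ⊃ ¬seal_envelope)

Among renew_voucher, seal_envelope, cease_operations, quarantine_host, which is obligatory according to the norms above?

By case analysis on ¬verify_directive: premise 12 gives O(¬verify_directive ⊃ ¬seal_envelope) and premise 6 gives O(verify_directive ⊃ ¬seal_envelope), so O(¬seal_envelope) either way.
The contrapositive of premise 7 (O(¬unfreeze_account ⊃ seal_envelope)) is O(¬seal_envelope ⊃ unfreeze_account), and O(¬seal_envelope) is already established, so O(unfreeze_account).
Premise 11 is O(¬publish_record ⊃ ¬unfreeze_account); contrapositively O(unfreeze_account ⊃ publish_record). Since O(unfreeze_account) holds, K gives O(publish_record).
From O(publish_record) and premise 5, O(publish_record ⊃ withhold_protocol), we obtain O(withhold_protocol).
From O(withhold_protocol) and premise 8, O(withhold_protocol ⊃ flag_contract), we obtain O(flag_contract).
Applying K to premise 4 (O(flag_contract ⊃ quarantine_host)) and O(flag_contract) yields O(quarantine_host).
So O(quarantine_host) holds — quarantine_host is obligatory. None of the other listed options is made obligatory by any chain of premises.

quarantine_host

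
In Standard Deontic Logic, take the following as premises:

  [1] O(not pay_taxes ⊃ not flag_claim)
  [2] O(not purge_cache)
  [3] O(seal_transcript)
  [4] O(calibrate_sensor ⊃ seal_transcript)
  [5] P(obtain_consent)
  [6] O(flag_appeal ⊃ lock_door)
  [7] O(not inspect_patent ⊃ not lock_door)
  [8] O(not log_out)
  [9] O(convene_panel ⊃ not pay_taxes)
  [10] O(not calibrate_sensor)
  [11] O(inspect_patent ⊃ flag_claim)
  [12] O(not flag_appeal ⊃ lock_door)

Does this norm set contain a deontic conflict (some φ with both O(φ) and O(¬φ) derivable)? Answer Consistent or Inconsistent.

Premise 4 is O(calibrate_sensor ⊃ seal_transcript); even if O(seal_transcript) held, inferring O(calibrate_sensor) would be affirming the consequent — invalid.
So O(calibrate_sensor) is not derivable, and the apparent clash with O(not calibrate_sensor) does not arise.
A world satisfying every obligation exists (e.g. calibrate_sensor=false, convene_panel=false, flag_appeal=false, flag_claim=true, inspect_patent=true, lock_door=true, log_out=false, obtain_consent=false, pay_taxes=true, purge_cache=false, seal_transcript=true); no atom is both obligatory and forbidden, so the set is consistent.

Consistent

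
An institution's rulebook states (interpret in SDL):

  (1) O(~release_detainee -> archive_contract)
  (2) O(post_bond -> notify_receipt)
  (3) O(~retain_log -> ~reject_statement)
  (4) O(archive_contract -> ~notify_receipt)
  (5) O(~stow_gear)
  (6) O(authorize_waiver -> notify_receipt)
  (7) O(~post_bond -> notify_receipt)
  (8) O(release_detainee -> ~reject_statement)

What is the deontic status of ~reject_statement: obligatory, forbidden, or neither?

Obligatory

Premises 7 and 2 cover both cases: O(~post_bond -> notify_receipt) and O(post_bond -> notify_receipt). Since ~post_bond ∨ post_bond is a tautology, O(notify_receipt) follows.
The contrapositive of premise 4 (O(archive_contract -> ~notify_receipt)) is O(notify_receipt -> ~archive_contract), and O(notify_receipt) is already established, so O(~archive_contract).
Premise 1, O(~release_detainee -> archive_contract), contraposes to O(~archive_contract -> release_detainee); with O(~archive_contract) we get O(release_detainee).
Applying K to premise 8 (O(release_detainee -> ~reject_statement)) and O(release_detainee) yields O(~reject_statement).
Premises 3, 5, 6 do not contribute to this derivation.
Hence ~reject_statement is obligatory.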